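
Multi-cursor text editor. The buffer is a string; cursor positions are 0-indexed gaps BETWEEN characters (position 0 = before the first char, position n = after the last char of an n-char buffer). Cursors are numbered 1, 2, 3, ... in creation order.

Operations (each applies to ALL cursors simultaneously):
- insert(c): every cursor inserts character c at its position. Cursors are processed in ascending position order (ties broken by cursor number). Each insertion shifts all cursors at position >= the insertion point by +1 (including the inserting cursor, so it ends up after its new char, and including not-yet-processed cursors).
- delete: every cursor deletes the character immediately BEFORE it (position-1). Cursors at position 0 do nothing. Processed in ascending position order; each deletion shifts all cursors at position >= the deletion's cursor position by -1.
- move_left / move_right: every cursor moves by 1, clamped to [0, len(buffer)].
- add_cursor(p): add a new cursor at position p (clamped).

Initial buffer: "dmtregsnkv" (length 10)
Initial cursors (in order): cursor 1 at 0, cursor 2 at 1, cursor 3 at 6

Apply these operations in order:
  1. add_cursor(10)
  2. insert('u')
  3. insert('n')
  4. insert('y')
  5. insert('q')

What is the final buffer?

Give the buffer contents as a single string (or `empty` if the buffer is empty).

Answer: unyqdunyqmtregunyqsnkvunyq

Derivation:
After op 1 (add_cursor(10)): buffer="dmtregsnkv" (len 10), cursors c1@0 c2@1 c3@6 c4@10, authorship ..........
After op 2 (insert('u')): buffer="udumtregusnkvu" (len 14), cursors c1@1 c2@3 c3@9 c4@14, authorship 1.2.....3....4
After op 3 (insert('n')): buffer="undunmtregunsnkvun" (len 18), cursors c1@2 c2@5 c3@12 c4@18, authorship 11.22.....33....44
After op 4 (insert('y')): buffer="unydunymtregunysnkvuny" (len 22), cursors c1@3 c2@7 c3@15 c4@22, authorship 111.222.....333....444
After op 5 (insert('q')): buffer="unyqdunyqmtregunyqsnkvunyq" (len 26), cursors c1@4 c2@9 c3@18 c4@26, authorship 1111.2222.....3333....4444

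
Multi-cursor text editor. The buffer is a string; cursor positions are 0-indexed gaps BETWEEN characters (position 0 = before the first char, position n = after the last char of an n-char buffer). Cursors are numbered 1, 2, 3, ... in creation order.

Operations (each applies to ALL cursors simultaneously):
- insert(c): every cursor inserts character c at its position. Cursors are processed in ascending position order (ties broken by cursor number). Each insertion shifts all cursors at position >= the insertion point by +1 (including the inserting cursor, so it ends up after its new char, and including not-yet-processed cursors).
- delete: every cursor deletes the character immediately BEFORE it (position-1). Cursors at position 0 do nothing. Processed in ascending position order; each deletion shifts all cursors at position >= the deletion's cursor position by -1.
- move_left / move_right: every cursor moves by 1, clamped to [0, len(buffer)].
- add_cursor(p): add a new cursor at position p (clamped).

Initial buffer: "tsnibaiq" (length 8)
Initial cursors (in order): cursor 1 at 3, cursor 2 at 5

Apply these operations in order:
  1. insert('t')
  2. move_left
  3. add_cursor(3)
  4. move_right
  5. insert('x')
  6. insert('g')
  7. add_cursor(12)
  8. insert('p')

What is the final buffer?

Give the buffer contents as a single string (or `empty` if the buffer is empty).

Answer: tsntxxggppibtxpgpaiq

Derivation:
After op 1 (insert('t')): buffer="tsntibtaiq" (len 10), cursors c1@4 c2@7, authorship ...1..2...
After op 2 (move_left): buffer="tsntibtaiq" (len 10), cursors c1@3 c2@6, authorship ...1..2...
After op 3 (add_cursor(3)): buffer="tsntibtaiq" (len 10), cursors c1@3 c3@3 c2@6, authorship ...1..2...
After op 4 (move_right): buffer="tsntibtaiq" (len 10), cursors c1@4 c3@4 c2@7, authorship ...1..2...
After op 5 (insert('x')): buffer="tsntxxibtxaiq" (len 13), cursors c1@6 c3@6 c2@10, authorship ...113..22...
After op 6 (insert('g')): buffer="tsntxxggibtxgaiq" (len 16), cursors c1@8 c3@8 c2@13, authorship ...11313..222...
After op 7 (add_cursor(12)): buffer="tsntxxggibtxgaiq" (len 16), cursors c1@8 c3@8 c4@12 c2@13, authorship ...11313..222...
After op 8 (insert('p')): buffer="tsntxxggppibtxpgpaiq" (len 20), cursors c1@10 c3@10 c4@15 c2@17, authorship ...1131313..22422...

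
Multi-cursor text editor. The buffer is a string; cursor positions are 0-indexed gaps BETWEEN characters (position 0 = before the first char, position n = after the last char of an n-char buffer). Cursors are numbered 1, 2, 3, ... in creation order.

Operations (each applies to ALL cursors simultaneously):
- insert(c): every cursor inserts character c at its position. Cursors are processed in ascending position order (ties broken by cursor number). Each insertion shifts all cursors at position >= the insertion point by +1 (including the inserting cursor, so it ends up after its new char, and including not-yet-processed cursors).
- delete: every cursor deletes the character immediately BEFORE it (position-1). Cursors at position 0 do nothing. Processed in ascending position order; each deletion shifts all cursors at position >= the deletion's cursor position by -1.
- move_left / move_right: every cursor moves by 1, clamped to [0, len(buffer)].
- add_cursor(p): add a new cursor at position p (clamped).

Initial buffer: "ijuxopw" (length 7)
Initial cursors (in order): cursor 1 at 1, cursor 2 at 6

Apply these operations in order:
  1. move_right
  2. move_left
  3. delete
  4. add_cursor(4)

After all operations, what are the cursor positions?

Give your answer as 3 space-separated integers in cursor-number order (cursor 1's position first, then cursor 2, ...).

After op 1 (move_right): buffer="ijuxopw" (len 7), cursors c1@2 c2@7, authorship .......
After op 2 (move_left): buffer="ijuxopw" (len 7), cursors c1@1 c2@6, authorship .......
After op 3 (delete): buffer="juxow" (len 5), cursors c1@0 c2@4, authorship .....
After op 4 (add_cursor(4)): buffer="juxow" (len 5), cursors c1@0 c2@4 c3@4, authorship .....

Answer: 0 4 4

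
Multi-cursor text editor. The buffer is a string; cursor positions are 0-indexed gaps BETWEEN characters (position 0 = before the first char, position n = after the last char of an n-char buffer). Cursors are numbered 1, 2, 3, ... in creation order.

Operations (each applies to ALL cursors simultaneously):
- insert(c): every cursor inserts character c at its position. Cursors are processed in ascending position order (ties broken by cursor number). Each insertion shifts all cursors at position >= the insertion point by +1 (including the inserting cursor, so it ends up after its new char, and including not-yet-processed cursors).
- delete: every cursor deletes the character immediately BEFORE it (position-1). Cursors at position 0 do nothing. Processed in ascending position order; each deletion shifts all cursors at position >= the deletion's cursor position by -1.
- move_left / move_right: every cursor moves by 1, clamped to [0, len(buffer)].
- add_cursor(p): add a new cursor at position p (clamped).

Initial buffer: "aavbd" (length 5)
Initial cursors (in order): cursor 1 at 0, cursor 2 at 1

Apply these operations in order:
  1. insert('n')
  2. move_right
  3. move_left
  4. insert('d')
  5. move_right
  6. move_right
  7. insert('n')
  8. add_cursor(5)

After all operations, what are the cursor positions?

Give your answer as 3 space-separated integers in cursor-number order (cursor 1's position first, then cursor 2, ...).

After op 1 (insert('n')): buffer="nanavbd" (len 7), cursors c1@1 c2@3, authorship 1.2....
After op 2 (move_right): buffer="nanavbd" (len 7), cursors c1@2 c2@4, authorship 1.2....
After op 3 (move_left): buffer="nanavbd" (len 7), cursors c1@1 c2@3, authorship 1.2....
After op 4 (insert('d')): buffer="ndandavbd" (len 9), cursors c1@2 c2@5, authorship 11.22....
After op 5 (move_right): buffer="ndandavbd" (len 9), cursors c1@3 c2@6, authorship 11.22....
After op 6 (move_right): buffer="ndandavbd" (len 9), cursors c1@4 c2@7, authorship 11.22....
After op 7 (insert('n')): buffer="ndanndavnbd" (len 11), cursors c1@5 c2@9, authorship 11.212..2..
After op 8 (add_cursor(5)): buffer="ndanndavnbd" (len 11), cursors c1@5 c3@5 c2@9, authorship 11.212..2..

Answer: 5 9 5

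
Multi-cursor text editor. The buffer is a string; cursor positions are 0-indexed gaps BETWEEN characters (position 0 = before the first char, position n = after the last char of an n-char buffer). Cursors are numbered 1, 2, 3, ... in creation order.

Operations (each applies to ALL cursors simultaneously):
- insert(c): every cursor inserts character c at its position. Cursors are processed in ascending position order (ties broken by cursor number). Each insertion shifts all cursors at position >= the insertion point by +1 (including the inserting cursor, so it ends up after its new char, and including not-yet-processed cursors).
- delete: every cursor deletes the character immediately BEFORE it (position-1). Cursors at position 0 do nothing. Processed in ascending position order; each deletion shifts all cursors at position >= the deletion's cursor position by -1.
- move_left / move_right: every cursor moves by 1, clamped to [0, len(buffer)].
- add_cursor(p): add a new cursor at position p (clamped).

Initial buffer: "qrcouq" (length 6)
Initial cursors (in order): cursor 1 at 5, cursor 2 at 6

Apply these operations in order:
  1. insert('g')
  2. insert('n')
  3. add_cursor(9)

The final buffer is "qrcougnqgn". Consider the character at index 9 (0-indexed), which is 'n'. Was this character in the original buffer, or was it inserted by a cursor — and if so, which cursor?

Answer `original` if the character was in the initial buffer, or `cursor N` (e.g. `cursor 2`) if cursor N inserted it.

After op 1 (insert('g')): buffer="qrcougqg" (len 8), cursors c1@6 c2@8, authorship .....1.2
After op 2 (insert('n')): buffer="qrcougnqgn" (len 10), cursors c1@7 c2@10, authorship .....11.22
After op 3 (add_cursor(9)): buffer="qrcougnqgn" (len 10), cursors c1@7 c3@9 c2@10, authorship .....11.22
Authorship (.=original, N=cursor N): . . . . . 1 1 . 2 2
Index 9: author = 2

Answer: cursor 2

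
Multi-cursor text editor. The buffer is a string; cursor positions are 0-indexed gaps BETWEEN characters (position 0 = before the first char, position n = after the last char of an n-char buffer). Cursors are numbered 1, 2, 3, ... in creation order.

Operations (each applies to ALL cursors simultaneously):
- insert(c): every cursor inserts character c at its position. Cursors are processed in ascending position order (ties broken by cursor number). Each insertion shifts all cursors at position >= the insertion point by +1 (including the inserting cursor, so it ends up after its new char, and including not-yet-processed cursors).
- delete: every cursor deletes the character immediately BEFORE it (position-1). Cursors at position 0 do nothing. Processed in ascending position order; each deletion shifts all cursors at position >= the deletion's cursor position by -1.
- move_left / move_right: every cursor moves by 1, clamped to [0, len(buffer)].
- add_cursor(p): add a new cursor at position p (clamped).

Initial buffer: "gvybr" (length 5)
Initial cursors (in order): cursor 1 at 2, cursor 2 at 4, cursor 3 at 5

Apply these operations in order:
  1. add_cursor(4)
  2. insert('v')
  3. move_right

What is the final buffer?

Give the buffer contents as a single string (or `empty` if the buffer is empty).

After op 1 (add_cursor(4)): buffer="gvybr" (len 5), cursors c1@2 c2@4 c4@4 c3@5, authorship .....
After op 2 (insert('v')): buffer="gvvybvvrv" (len 9), cursors c1@3 c2@7 c4@7 c3@9, authorship ..1..24.3
After op 3 (move_right): buffer="gvvybvvrv" (len 9), cursors c1@4 c2@8 c4@8 c3@9, authorship ..1..24.3

Answer: gvvybvvrv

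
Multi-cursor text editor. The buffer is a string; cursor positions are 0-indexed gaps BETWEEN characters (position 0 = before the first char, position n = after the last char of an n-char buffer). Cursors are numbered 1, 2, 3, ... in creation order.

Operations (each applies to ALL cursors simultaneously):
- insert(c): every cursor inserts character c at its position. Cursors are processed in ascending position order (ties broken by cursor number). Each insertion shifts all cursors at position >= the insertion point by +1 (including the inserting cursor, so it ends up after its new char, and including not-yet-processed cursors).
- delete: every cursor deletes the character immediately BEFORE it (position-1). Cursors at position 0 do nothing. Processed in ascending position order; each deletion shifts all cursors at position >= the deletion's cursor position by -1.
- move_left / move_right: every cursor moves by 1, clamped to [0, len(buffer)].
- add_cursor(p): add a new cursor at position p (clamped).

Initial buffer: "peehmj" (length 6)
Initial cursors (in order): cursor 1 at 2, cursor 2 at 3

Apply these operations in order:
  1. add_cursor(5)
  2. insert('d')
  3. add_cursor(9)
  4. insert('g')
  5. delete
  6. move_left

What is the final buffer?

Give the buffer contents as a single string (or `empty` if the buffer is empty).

Answer: pededhmdj

Derivation:
After op 1 (add_cursor(5)): buffer="peehmj" (len 6), cursors c1@2 c2@3 c3@5, authorship ......
After op 2 (insert('d')): buffer="pededhmdj" (len 9), cursors c1@3 c2@5 c3@8, authorship ..1.2..3.
After op 3 (add_cursor(9)): buffer="pededhmdj" (len 9), cursors c1@3 c2@5 c3@8 c4@9, authorship ..1.2..3.
After op 4 (insert('g')): buffer="pedgedghmdgjg" (len 13), cursors c1@4 c2@7 c3@11 c4@13, authorship ..11.22..33.4
After op 5 (delete): buffer="pededhmdj" (len 9), cursors c1@3 c2@5 c3@8 c4@9, authorship ..1.2..3.
After op 6 (move_left): buffer="pededhmdj" (len 9), cursors c1@2 c2@4 c3@7 c4@8, authorship ..1.2..3.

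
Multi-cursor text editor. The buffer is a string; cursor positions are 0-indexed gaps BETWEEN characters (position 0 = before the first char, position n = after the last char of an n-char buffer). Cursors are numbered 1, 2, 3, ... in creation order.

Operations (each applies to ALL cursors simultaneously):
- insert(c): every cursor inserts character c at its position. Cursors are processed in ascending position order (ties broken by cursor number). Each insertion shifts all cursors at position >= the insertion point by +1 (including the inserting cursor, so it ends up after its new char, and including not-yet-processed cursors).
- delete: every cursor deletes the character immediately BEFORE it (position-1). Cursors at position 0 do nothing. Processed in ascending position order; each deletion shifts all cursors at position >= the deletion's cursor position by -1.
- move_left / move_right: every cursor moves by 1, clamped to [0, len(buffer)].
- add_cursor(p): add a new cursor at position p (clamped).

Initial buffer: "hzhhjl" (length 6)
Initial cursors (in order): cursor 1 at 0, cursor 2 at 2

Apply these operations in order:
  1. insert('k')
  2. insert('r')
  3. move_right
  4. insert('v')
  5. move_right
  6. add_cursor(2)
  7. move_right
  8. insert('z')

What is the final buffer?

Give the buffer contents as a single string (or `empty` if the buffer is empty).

Answer: krhzvzkzrhvhjzl

Derivation:
After op 1 (insert('k')): buffer="khzkhhjl" (len 8), cursors c1@1 c2@4, authorship 1..2....
After op 2 (insert('r')): buffer="krhzkrhhjl" (len 10), cursors c1@2 c2@6, authorship 11..22....
After op 3 (move_right): buffer="krhzkrhhjl" (len 10), cursors c1@3 c2@7, authorship 11..22....
After op 4 (insert('v')): buffer="krhvzkrhvhjl" (len 12), cursors c1@4 c2@9, authorship 11.1.22.2...
After op 5 (move_right): buffer="krhvzkrhvhjl" (len 12), cursors c1@5 c2@10, authorship 11.1.22.2...
After op 6 (add_cursor(2)): buffer="krhvzkrhvhjl" (len 12), cursors c3@2 c1@5 c2@10, authorship 11.1.22.2...
After op 7 (move_right): buffer="krhvzkrhvhjl" (len 12), cursors c3@3 c1@6 c2@11, authorship 11.1.22.2...
After op 8 (insert('z')): buffer="krhzvzkzrhvhjzl" (len 15), cursors c3@4 c1@8 c2@14, authorship 11.31.212.2..2.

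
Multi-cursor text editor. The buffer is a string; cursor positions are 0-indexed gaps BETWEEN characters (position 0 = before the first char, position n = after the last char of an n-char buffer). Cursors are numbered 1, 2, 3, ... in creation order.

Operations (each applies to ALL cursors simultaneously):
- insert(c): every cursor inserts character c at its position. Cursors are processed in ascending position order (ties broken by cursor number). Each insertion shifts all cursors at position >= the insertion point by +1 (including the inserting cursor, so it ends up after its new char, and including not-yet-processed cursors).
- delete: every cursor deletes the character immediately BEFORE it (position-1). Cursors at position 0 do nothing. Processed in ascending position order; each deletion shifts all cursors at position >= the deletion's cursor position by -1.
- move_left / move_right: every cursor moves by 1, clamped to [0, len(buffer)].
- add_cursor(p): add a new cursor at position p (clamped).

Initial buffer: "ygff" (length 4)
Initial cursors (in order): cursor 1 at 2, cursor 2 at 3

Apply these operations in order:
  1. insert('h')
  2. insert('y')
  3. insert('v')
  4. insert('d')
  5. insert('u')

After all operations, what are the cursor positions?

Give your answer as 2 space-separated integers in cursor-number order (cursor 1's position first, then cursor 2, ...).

Answer: 7 13

Derivation:
After op 1 (insert('h')): buffer="yghfhf" (len 6), cursors c1@3 c2@5, authorship ..1.2.
After op 2 (insert('y')): buffer="yghyfhyf" (len 8), cursors c1@4 c2@7, authorship ..11.22.
After op 3 (insert('v')): buffer="yghyvfhyvf" (len 10), cursors c1@5 c2@9, authorship ..111.222.
After op 4 (insert('d')): buffer="yghyvdfhyvdf" (len 12), cursors c1@6 c2@11, authorship ..1111.2222.
After op 5 (insert('u')): buffer="yghyvdufhyvduf" (len 14), cursors c1@7 c2@13, authorship ..11111.22222.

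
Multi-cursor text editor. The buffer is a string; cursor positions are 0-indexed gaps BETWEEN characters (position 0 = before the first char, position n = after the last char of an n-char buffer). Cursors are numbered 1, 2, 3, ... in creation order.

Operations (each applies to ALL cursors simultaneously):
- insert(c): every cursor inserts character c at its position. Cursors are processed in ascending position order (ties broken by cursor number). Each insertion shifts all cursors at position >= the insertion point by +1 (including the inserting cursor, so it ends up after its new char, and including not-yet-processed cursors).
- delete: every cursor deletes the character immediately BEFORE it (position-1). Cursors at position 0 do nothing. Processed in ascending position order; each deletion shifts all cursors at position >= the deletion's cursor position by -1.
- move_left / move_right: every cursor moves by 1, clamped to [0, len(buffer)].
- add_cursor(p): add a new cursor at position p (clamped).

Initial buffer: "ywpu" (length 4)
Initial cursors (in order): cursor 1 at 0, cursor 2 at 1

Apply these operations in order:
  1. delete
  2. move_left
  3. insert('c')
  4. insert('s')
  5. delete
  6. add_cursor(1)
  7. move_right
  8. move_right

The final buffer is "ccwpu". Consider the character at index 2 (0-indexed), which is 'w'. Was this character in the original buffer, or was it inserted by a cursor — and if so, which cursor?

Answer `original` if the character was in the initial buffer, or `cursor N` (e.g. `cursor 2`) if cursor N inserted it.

After op 1 (delete): buffer="wpu" (len 3), cursors c1@0 c2@0, authorship ...
After op 2 (move_left): buffer="wpu" (len 3), cursors c1@0 c2@0, authorship ...
After op 3 (insert('c')): buffer="ccwpu" (len 5), cursors c1@2 c2@2, authorship 12...
After op 4 (insert('s')): buffer="ccsswpu" (len 7), cursors c1@4 c2@4, authorship 1212...
After op 5 (delete): buffer="ccwpu" (len 5), cursors c1@2 c2@2, authorship 12...
After op 6 (add_cursor(1)): buffer="ccwpu" (len 5), cursors c3@1 c1@2 c2@2, authorship 12...
After op 7 (move_right): buffer="ccwpu" (len 5), cursors c3@2 c1@3 c2@3, authorship 12...
After op 8 (move_right): buffer="ccwpu" (len 5), cursors c3@3 c1@4 c2@4, authorship 12...
Authorship (.=original, N=cursor N): 1 2 . . .
Index 2: author = original

Answer: original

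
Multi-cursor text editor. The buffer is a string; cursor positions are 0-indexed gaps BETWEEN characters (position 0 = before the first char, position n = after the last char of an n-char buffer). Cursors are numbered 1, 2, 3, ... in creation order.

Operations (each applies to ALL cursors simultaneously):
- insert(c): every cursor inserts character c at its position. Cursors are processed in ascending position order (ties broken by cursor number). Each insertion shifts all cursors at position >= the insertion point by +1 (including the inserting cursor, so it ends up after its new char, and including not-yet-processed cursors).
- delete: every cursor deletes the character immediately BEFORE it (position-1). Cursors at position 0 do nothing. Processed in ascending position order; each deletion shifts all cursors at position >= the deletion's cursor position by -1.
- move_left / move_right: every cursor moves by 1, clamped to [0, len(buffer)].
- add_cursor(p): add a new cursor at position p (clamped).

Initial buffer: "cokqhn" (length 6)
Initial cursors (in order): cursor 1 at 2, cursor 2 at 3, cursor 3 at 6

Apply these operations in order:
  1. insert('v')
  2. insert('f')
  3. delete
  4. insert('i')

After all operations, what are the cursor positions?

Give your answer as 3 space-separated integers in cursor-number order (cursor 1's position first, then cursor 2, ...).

After op 1 (insert('v')): buffer="covkvqhnv" (len 9), cursors c1@3 c2@5 c3@9, authorship ..1.2...3
After op 2 (insert('f')): buffer="covfkvfqhnvf" (len 12), cursors c1@4 c2@7 c3@12, authorship ..11.22...33
After op 3 (delete): buffer="covkvqhnv" (len 9), cursors c1@3 c2@5 c3@9, authorship ..1.2...3
After op 4 (insert('i')): buffer="covikviqhnvi" (len 12), cursors c1@4 c2@7 c3@12, authorship ..11.22...33

Answer: 4 7 12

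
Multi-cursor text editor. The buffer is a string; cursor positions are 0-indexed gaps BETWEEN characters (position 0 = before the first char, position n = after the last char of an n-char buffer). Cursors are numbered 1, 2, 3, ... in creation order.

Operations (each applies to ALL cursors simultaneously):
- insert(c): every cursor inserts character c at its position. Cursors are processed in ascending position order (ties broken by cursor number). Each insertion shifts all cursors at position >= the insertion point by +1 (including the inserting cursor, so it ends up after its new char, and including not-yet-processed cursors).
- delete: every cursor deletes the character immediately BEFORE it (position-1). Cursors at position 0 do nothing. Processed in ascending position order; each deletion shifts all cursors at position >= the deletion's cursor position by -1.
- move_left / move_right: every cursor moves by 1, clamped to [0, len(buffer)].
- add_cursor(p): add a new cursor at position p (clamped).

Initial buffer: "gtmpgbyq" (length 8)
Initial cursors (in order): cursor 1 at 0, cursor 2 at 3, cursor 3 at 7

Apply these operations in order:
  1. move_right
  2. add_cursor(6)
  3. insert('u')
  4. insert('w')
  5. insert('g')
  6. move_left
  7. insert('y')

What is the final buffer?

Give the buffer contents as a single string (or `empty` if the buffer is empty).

Answer: guwygtmpuwyggbuwygyquwyg

Derivation:
After op 1 (move_right): buffer="gtmpgbyq" (len 8), cursors c1@1 c2@4 c3@8, authorship ........
After op 2 (add_cursor(6)): buffer="gtmpgbyq" (len 8), cursors c1@1 c2@4 c4@6 c3@8, authorship ........
After op 3 (insert('u')): buffer="gutmpugbuyqu" (len 12), cursors c1@2 c2@6 c4@9 c3@12, authorship .1...2..4..3
After op 4 (insert('w')): buffer="guwtmpuwgbuwyquw" (len 16), cursors c1@3 c2@8 c4@12 c3@16, authorship .11...22..44..33
After op 5 (insert('g')): buffer="guwgtmpuwggbuwgyquwg" (len 20), cursors c1@4 c2@10 c4@15 c3@20, authorship .111...222..444..333
After op 6 (move_left): buffer="guwgtmpuwggbuwgyquwg" (len 20), cursors c1@3 c2@9 c4@14 c3@19, authorship .111...222..444..333
After op 7 (insert('y')): buffer="guwygtmpuwyggbuwygyquwyg" (len 24), cursors c1@4 c2@11 c4@17 c3@23, authorship .1111...2222..4444..3333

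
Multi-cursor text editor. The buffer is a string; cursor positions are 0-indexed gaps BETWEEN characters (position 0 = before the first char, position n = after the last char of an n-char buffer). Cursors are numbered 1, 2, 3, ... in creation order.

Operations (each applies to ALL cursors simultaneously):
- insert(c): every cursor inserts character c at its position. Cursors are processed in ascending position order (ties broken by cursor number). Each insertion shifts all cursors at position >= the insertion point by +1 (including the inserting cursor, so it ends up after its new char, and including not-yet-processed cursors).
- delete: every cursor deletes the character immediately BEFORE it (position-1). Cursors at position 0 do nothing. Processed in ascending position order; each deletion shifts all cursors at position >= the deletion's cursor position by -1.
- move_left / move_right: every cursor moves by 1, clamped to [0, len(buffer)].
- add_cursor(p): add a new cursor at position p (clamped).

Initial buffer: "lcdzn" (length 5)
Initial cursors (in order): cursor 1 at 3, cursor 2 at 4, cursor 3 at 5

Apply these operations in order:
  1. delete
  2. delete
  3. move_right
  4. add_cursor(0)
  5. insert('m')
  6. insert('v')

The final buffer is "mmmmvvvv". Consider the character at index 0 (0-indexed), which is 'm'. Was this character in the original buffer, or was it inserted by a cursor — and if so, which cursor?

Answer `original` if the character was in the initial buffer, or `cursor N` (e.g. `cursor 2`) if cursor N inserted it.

Answer: cursor 1

Derivation:
After op 1 (delete): buffer="lc" (len 2), cursors c1@2 c2@2 c3@2, authorship ..
After op 2 (delete): buffer="" (len 0), cursors c1@0 c2@0 c3@0, authorship 
After op 3 (move_right): buffer="" (len 0), cursors c1@0 c2@0 c3@0, authorship 
After op 4 (add_cursor(0)): buffer="" (len 0), cursors c1@0 c2@0 c3@0 c4@0, authorship 
After op 5 (insert('m')): buffer="mmmm" (len 4), cursors c1@4 c2@4 c3@4 c4@4, authorship 1234
After op 6 (insert('v')): buffer="mmmmvvvv" (len 8), cursors c1@8 c2@8 c3@8 c4@8, authorship 12341234
Authorship (.=original, N=cursor N): 1 2 3 4 1 2 3 4
Index 0: author = 1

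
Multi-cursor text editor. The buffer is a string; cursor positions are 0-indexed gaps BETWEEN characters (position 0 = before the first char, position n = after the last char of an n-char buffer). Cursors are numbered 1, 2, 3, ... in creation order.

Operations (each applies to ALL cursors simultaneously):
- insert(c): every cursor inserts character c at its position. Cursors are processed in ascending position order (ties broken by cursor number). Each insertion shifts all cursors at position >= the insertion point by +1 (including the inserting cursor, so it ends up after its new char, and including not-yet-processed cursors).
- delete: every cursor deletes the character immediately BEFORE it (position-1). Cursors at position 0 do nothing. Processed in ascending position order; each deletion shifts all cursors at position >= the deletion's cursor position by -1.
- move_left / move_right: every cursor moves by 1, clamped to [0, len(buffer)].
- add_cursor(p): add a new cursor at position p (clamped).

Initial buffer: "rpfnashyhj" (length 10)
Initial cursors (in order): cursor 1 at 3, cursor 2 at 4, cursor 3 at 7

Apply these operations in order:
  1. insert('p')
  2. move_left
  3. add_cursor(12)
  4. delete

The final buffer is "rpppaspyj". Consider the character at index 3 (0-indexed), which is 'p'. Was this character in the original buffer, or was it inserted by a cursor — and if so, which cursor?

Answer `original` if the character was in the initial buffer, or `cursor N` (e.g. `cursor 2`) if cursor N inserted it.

After op 1 (insert('p')): buffer="rpfpnpashpyhj" (len 13), cursors c1@4 c2@6 c3@10, authorship ...1.2...3...
After op 2 (move_left): buffer="rpfpnpashpyhj" (len 13), cursors c1@3 c2@5 c3@9, authorship ...1.2...3...
After op 3 (add_cursor(12)): buffer="rpfpnpashpyhj" (len 13), cursors c1@3 c2@5 c3@9 c4@12, authorship ...1.2...3...
After op 4 (delete): buffer="rpppaspyj" (len 9), cursors c1@2 c2@3 c3@6 c4@8, authorship ..12..3..
Authorship (.=original, N=cursor N): . . 1 2 . . 3 . .
Index 3: author = 2

Answer: cursor 2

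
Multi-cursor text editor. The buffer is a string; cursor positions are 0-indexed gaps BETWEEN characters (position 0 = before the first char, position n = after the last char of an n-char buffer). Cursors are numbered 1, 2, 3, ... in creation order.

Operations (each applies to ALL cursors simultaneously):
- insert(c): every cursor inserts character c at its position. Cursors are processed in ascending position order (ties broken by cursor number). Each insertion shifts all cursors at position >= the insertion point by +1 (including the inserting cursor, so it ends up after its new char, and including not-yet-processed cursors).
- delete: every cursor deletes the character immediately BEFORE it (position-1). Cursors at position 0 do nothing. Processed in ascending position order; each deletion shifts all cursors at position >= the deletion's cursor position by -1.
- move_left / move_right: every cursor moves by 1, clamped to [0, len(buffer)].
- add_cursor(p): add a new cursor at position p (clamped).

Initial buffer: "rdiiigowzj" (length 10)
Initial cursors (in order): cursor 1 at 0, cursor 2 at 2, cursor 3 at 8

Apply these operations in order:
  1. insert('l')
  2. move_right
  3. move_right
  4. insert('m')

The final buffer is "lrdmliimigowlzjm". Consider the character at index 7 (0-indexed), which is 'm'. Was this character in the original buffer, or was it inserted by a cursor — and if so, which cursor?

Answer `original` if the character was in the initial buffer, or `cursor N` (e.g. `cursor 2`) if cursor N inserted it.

Answer: cursor 2

Derivation:
After op 1 (insert('l')): buffer="lrdliiigowlzj" (len 13), cursors c1@1 c2@4 c3@11, authorship 1..2......3..
After op 2 (move_right): buffer="lrdliiigowlzj" (len 13), cursors c1@2 c2@5 c3@12, authorship 1..2......3..
After op 3 (move_right): buffer="lrdliiigowlzj" (len 13), cursors c1@3 c2@6 c3@13, authorship 1..2......3..
After op 4 (insert('m')): buffer="lrdmliimigowlzjm" (len 16), cursors c1@4 c2@8 c3@16, authorship 1..12..2....3..3
Authorship (.=original, N=cursor N): 1 . . 1 2 . . 2 . . . . 3 . . 3
Index 7: author = 2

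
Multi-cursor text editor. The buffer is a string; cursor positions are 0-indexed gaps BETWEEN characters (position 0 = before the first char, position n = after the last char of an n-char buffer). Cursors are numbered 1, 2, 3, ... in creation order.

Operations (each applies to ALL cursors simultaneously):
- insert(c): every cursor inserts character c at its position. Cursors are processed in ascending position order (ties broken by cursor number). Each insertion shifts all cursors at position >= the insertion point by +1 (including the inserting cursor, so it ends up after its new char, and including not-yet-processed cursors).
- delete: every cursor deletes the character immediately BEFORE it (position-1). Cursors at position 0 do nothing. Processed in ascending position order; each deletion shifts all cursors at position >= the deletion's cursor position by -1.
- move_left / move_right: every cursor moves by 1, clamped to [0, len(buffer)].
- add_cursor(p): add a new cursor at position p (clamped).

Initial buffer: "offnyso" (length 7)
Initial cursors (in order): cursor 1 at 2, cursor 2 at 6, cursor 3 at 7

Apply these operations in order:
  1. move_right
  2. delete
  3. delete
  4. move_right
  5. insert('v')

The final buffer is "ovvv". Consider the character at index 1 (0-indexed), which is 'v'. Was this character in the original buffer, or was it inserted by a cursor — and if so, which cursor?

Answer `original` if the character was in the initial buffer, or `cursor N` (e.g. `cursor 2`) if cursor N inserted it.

After op 1 (move_right): buffer="offnyso" (len 7), cursors c1@3 c2@7 c3@7, authorship .......
After op 2 (delete): buffer="ofny" (len 4), cursors c1@2 c2@4 c3@4, authorship ....
After op 3 (delete): buffer="o" (len 1), cursors c1@1 c2@1 c3@1, authorship .
After op 4 (move_right): buffer="o" (len 1), cursors c1@1 c2@1 c3@1, authorship .
After op 5 (insert('v')): buffer="ovvv" (len 4), cursors c1@4 c2@4 c3@4, authorship .123
Authorship (.=original, N=cursor N): . 1 2 3
Index 1: author = 1

Answer: cursor 1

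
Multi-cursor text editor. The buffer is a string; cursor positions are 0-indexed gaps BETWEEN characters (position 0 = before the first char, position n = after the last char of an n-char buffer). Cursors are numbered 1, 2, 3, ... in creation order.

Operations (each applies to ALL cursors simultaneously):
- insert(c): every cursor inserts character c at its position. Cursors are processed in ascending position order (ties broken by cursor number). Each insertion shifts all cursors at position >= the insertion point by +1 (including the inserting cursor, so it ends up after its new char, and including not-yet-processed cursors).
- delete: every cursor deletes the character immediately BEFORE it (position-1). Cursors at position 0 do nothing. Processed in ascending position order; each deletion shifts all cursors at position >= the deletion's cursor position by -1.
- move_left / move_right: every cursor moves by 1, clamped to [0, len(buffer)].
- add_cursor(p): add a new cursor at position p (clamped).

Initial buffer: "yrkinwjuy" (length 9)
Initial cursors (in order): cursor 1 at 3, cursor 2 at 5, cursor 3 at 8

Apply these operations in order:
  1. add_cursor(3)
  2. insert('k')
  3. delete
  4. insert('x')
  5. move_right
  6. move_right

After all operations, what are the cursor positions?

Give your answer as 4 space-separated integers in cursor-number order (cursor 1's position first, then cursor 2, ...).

Answer: 7 10 13 7

Derivation:
After op 1 (add_cursor(3)): buffer="yrkinwjuy" (len 9), cursors c1@3 c4@3 c2@5 c3@8, authorship .........
After op 2 (insert('k')): buffer="yrkkkinkwjuky" (len 13), cursors c1@5 c4@5 c2@8 c3@12, authorship ...14..2...3.
After op 3 (delete): buffer="yrkinwjuy" (len 9), cursors c1@3 c4@3 c2@5 c3@8, authorship .........
After op 4 (insert('x')): buffer="yrkxxinxwjuxy" (len 13), cursors c1@5 c4@5 c2@8 c3@12, authorship ...14..2...3.
After op 5 (move_right): buffer="yrkxxinxwjuxy" (len 13), cursors c1@6 c4@6 c2@9 c3@13, authorship ...14..2...3.
After op 6 (move_right): buffer="yrkxxinxwjuxy" (len 13), cursors c1@7 c4@7 c2@10 c3@13, authorship ...14..2...3.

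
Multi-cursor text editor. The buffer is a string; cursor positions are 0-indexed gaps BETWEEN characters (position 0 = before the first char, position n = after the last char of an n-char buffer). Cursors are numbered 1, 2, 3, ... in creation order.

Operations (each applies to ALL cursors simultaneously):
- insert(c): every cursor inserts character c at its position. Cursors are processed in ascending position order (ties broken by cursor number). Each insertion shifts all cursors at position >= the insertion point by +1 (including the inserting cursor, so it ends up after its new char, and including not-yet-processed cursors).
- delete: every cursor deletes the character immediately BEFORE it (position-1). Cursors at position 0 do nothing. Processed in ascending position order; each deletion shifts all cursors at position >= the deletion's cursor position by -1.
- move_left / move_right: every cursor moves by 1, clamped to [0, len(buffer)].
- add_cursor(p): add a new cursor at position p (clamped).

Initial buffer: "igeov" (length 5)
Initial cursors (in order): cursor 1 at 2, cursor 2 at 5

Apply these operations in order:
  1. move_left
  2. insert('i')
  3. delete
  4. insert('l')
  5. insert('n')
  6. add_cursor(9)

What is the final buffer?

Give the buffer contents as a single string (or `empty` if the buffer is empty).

Answer: ilngeolnv

Derivation:
After op 1 (move_left): buffer="igeov" (len 5), cursors c1@1 c2@4, authorship .....
After op 2 (insert('i')): buffer="iigeoiv" (len 7), cursors c1@2 c2@6, authorship .1...2.
After op 3 (delete): buffer="igeov" (len 5), cursors c1@1 c2@4, authorship .....
After op 4 (insert('l')): buffer="ilgeolv" (len 7), cursors c1@2 c2@6, authorship .1...2.
After op 5 (insert('n')): buffer="ilngeolnv" (len 9), cursors c1@3 c2@8, authorship .11...22.
After op 6 (add_cursor(9)): buffer="ilngeolnv" (len 9), cursors c1@3 c2@8 c3@9, authorship .11...22.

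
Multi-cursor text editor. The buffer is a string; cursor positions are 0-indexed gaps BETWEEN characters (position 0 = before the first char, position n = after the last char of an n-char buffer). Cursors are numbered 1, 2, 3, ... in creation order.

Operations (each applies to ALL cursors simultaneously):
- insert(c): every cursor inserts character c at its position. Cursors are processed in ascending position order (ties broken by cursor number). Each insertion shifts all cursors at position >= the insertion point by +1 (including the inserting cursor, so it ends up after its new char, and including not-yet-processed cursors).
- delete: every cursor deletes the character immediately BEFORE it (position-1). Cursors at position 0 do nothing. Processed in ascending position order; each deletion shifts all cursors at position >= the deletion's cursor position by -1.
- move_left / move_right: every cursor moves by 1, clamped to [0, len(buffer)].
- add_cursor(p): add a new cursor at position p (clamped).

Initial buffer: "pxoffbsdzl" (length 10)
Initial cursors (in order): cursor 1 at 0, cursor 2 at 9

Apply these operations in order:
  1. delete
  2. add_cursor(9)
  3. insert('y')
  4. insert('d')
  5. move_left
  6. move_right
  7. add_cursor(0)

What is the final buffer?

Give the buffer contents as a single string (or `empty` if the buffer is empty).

After op 1 (delete): buffer="pxoffbsdl" (len 9), cursors c1@0 c2@8, authorship .........
After op 2 (add_cursor(9)): buffer="pxoffbsdl" (len 9), cursors c1@0 c2@8 c3@9, authorship .........
After op 3 (insert('y')): buffer="ypxoffbsdyly" (len 12), cursors c1@1 c2@10 c3@12, authorship 1........2.3
After op 4 (insert('d')): buffer="ydpxoffbsdydlyd" (len 15), cursors c1@2 c2@12 c3@15, authorship 11........22.33
After op 5 (move_left): buffer="ydpxoffbsdydlyd" (len 15), cursors c1@1 c2@11 c3@14, authorship 11........22.33
After op 6 (move_right): buffer="ydpxoffbsdydlyd" (len 15), cursors c1@2 c2@12 c3@15, authorship 11........22.33
After op 7 (add_cursor(0)): buffer="ydpxoffbsdydlyd" (len 15), cursors c4@0 c1@2 c2@12 c3@15, authorship 11........22.33

Answer: ydpxoffbsdydlyd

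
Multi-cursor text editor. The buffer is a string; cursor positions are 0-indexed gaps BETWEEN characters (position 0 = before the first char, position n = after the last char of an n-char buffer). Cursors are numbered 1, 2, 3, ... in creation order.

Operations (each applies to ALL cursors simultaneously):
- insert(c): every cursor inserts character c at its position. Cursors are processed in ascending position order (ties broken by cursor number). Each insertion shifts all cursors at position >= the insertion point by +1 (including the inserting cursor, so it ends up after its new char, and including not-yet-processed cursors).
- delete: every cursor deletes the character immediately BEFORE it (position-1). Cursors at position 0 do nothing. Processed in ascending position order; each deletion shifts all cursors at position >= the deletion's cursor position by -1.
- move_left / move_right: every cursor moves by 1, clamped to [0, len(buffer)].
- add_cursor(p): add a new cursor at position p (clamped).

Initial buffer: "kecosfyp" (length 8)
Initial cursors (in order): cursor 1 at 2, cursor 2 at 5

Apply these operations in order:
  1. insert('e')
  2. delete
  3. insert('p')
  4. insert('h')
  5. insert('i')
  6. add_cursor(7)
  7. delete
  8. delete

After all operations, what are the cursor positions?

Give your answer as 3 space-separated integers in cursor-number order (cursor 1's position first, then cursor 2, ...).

Answer: 3 5 3

Derivation:
After op 1 (insert('e')): buffer="keecosefyp" (len 10), cursors c1@3 c2@7, authorship ..1...2...
After op 2 (delete): buffer="kecosfyp" (len 8), cursors c1@2 c2@5, authorship ........
After op 3 (insert('p')): buffer="kepcospfyp" (len 10), cursors c1@3 c2@7, authorship ..1...2...
After op 4 (insert('h')): buffer="kephcosphfyp" (len 12), cursors c1@4 c2@9, authorship ..11...22...
After op 5 (insert('i')): buffer="kephicosphifyp" (len 14), cursors c1@5 c2@11, authorship ..111...222...
After op 6 (add_cursor(7)): buffer="kephicosphifyp" (len 14), cursors c1@5 c3@7 c2@11, authorship ..111...222...
After op 7 (delete): buffer="kephcsphfyp" (len 11), cursors c1@4 c3@5 c2@8, authorship ..11..22...
After op 8 (delete): buffer="kepspfyp" (len 8), cursors c1@3 c3@3 c2@5, authorship ..1.2...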